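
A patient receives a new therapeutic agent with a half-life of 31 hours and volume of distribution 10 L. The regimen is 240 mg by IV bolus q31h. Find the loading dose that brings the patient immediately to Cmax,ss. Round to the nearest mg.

480 mg

f = (1/2)^(31/31) ≈ 0.500000; accumulation ratio R = 1/(1−f) ≈ 2.00000.
Loading dose to hit Cmax,ss on first dose: D_load = D_maint·R ≈ 240 × 2.00000 ≈ 480.00 mg.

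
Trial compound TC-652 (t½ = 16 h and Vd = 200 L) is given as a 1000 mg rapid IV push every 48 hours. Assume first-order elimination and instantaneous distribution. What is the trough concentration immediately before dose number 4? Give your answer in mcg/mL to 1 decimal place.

0.7 mcg/mL

f = (1/2)^(τ/t½) = (1/2)^(48/16) ≈ 0.1250.
C₀ = D/Vd = 1000/200 ≈ 5.000 mcg/mL.
Before the 4th dose, 3 doses have been given. Superposition: Cmin = C₀·(f + f² + … + f^3).
≈ 5.000 × (0.1250 + 0.0156 + 0.0020) ≈ 5.000 × 0.1426 ≈ 0.713 mcg/mL.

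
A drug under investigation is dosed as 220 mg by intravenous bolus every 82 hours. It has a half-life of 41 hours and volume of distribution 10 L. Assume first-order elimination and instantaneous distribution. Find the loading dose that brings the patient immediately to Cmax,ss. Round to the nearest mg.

293 mg

f = (1/2)^(82/41) ≈ 0.250000; accumulation ratio R = 1/(1−f) ≈ 1.33333.
Loading dose to hit Cmax,ss on first dose: D_load = D_maint·R ≈ 220 × 1.33333 ≈ 293.33 mg.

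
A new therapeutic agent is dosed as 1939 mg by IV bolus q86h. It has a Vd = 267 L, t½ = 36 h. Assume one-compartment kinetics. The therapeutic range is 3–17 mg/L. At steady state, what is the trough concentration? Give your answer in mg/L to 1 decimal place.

Over one 86-h interval, 86/36 ≈ 2.3889 half-lives elapse, leaving f ≈ 0.1909 of each dose.
Accumulation ratio R = 1/(1 − f) ≈ 1/0.8091 ≈ 1.2359.
Each bolus raises the concentration by D/Vd = 1939/267 ≈ 7.262 mg/L.
Cmax,ss = C₀/(1 − f) ≈ 7.262/0.8091 ≈ 8.975 mg/L.
Steady-state trough Cmin,ss = Cmax,ss·f ≈ 8.975 × 0.1909 ≈ 1.713 mg/L.
Trough 1.7 mg/L vs MEC 3 mg/L: subtherapeutic.

1.7 mg/L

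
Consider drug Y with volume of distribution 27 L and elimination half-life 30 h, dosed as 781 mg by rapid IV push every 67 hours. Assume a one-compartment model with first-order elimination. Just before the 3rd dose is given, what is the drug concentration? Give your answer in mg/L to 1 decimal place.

f = (1/2)^(τ/t½) = (1/2)^(67/30) ≈ 0.2127.
C₀ = D/Vd = 781/27 ≈ 28.926 mg/L.
Before the 3rd dose, 2 doses have been given. Superposition: Cmin = C₀·(f + f²).
≈ 28.926 × (0.2127 + 0.0452) ≈ 28.926 × 0.2579 ≈ 7.460 mg/L.

7.5 mg/L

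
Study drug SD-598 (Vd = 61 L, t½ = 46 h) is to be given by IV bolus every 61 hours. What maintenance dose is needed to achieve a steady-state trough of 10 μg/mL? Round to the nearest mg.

919 mg

τ/t½ = 61/46 ≈ 1.3261, so f = (1/2)^(61/46) ≈ 0.398849.
Cmin,ss = (D/Vd)·f/(1−f), so D = Cmin,ss·Vd·(1−f)/f.
D = 10 × 61 × (1−f)/f ≈ 10 × 61 × 1.50721 ≈ 919.40 mg.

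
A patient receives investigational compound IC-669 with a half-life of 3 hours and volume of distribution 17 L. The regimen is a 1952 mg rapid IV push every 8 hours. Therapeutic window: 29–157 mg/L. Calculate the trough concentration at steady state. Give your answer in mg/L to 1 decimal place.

τ/t½ = 8/3 ≈ 2.6667, so fraction remaining f = (1/2)^(8/3) ≈ 0.1575.
Each bolus raises the concentration by D/Vd = 1952/17 ≈ 114.824 mg/L.
Steady-state trough Cmin,ss = C₀·f/(1−f) ≈ 114.824 × 0.1575/0.8425 ≈ 21.466 mg/L.
Trough 21.5 mg/L vs MEC 29 mg/L: subtherapeutic.

21.5 mg/L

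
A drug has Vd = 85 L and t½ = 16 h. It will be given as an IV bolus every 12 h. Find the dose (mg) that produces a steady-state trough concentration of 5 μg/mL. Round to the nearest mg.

290 mg

τ/t½ = 12/16 ≈ 0.75, so f = (1/2)^(12/16) ≈ 0.594604.
Cmin,ss = (D/Vd)·f/(1−f), so D = Cmin,ss·Vd·(1−f)/f.
D = 5 × 85 × (1−f)/f ≈ 5 × 85 × 0.68179 ≈ 289.76 mg.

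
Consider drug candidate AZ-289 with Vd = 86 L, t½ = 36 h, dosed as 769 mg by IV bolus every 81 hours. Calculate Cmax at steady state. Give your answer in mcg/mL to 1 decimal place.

11.3 mcg/mL

τ/t½ = 81/36 ≈ 2.25, so fraction remaining f = (1/2)^(81/36) ≈ 0.2102.
At steady state, accumulation factor R = 1/(1 − e^(−kτ)) ≈ 1.2661.
Each bolus raises the concentration by D/Vd = 769/86 ≈ 8.942 mcg/mL.
Steady-state peak Cmax,ss = C₀·R ≈ 8.942 × 1.2661 ≈ 11.321 mcg/mL.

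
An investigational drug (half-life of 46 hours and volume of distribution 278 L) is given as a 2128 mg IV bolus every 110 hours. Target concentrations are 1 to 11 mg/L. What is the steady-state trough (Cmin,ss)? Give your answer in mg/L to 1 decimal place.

1.8 mg/L

k = ln2/t½ = ln2/46 ≈ 0.015068 h⁻¹; fraction remaining f = e^(−kτ) = e^(−0.015068×110) ≈ 0.1906.
Accumulation ratio R = 1/(1 − f) ≈ 1/0.8094 ≈ 1.2355.
Single-dose peak C₀ = D/Vd = 2128/278 ≈ 7.655 mg/L.
Cmax,ss = C₀/(1 − f) ≈ 7.655/0.8094 ≈ 9.458 mg/L.
Steady-state trough Cmin,ss = Cmax,ss·f ≈ 9.458 × 0.1906 ≈ 1.803 mg/L.
Trough 1.8 mg/L vs MEC 1 mg/L: adequate.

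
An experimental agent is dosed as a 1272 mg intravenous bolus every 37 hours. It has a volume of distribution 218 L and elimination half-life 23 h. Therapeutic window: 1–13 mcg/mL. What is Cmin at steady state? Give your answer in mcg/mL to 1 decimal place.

k = ln2/t½ = ln2/23 ≈ 0.030137 h⁻¹; fraction remaining f = e^(−kτ) = e^(−0.030137×37) ≈ 0.3279.
Accumulation ratio R = 1/(1 − f) ≈ 1/0.6721 ≈ 1.4879.
Each bolus raises the concentration by D/Vd = 1272/218 ≈ 5.835 mcg/mL.
Steady-state peak Cmax,ss = C₀·R ≈ 5.835 × 1.4879 ≈ 8.682 mcg/mL.
One interval later, Cmin,ss = Cmax,ss·e^(−kτ) ≈ 8.682 × 0.3279 ≈ 2.847 mcg/mL.
Trough 2.8 mcg/mL vs MEC 1 mcg/mL: adequate.

2.8 mcg/mL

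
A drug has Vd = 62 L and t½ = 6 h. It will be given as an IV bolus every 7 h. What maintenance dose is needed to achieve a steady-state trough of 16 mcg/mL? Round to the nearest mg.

1235 mg

τ/t½ = 7/6 ≈ 1.1667, so f = (1/2)^(7/6) ≈ 0.445449.
Cmin,ss = (D/Vd)·f/(1−f), so D = Cmin,ss·Vd·(1−f)/f.
D = 16 × 62 × (1−f)/f ≈ 16 × 62 × 1.24493 ≈ 1234.97 mg.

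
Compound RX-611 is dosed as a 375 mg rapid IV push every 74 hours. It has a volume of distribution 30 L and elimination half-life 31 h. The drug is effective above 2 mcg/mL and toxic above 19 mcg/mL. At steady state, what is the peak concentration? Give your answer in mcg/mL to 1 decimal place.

15.5 mcg/mL

τ/t½ = 74/31 ≈ 2.3871, so fraction remaining f = (1/2)^(74/31) ≈ 0.1912.
At steady state, accumulation factor R = 1/(1 − e^(−kτ)) ≈ 1.2364.
Each bolus raises the concentration by D/Vd = 375/30 ≈ 12.500 mcg/mL.
Steady-state peak Cmax,ss = C₀·R ≈ 12.500 × 1.2364 ≈ 15.455 mcg/mL.
Peak 15.5 mcg/mL vs MTC 19 mcg/mL: below toxic threshold.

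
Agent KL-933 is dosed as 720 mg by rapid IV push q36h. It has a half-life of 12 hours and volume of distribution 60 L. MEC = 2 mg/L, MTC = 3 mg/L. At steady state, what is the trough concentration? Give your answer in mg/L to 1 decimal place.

1.7 mg/L

τ = 36 h = 3 half-lives, so f = (1/2)^3 = 0.125.
At steady state, R = 1/(1 − 0.125) = 8/7.
Single-dose peak C₀ = D/Vd = 720/60 = 12 mg/L.
Steady-state peak Cmax,ss = C₀·R = 12 × 8/7 ≈ 13.714 mg/L.
Steady-state trough Cmin,ss = Cmax,ss·f ≈ 13.714 × 0.125 ≈ 1.714 mg/L.
Trough 1.7 mg/L vs MEC 2 mg/L: subtherapeutic.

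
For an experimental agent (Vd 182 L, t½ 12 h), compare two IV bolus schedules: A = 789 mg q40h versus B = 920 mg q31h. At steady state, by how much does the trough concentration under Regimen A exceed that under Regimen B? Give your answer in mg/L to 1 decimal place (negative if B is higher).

-0.5 mg/L

Regimen A: f = (1/2)^(40/12) ≈ 0.0992; Cmin,ss = (789/182)·f/(1−f) ≈ 0.477 mg/L.
Regimen B: f = (1/2)^(31/12) ≈ 0.1669; Cmin,ss = (920/182)·f/(1−f) ≈ 1.013 mg/L.
Difference ≈ 0.477 − 1.013 ≈ -0.536 mg/L.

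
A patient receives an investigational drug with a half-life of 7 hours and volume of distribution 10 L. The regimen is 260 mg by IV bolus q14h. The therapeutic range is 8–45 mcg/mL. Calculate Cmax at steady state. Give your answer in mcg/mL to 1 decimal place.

34.7 mcg/mL

The dosing interval is 2 half-lives, so f = 2^(−2) = 0.25.
At steady state, R = 1/(1 − 0.25) = 4/3.
Single-dose peak C₀ = D/Vd = 260/10 = 26 mcg/mL.
Steady-state peak Cmax,ss = C₀·R = 26 × 4/3 ≈ 34.667 mcg/mL.
Peak 34.7 mcg/mL vs MTC 45 mcg/mL: below toxic threshold.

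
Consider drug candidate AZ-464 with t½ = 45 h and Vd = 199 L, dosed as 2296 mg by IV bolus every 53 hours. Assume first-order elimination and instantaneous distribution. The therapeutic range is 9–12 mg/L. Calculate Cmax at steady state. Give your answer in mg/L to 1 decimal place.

20.7 mg/L

Over one 53-h interval, 53/45 ≈ 1.1778 half-lives elapse, leaving f ≈ 0.4420 of each dose.
At steady state, accumulation factor R = 1/(1 − e^(−kτ)) ≈ 1.7921.
Each bolus raises the concentration by D/Vd = 2296/199 ≈ 11.538 mg/L.
Steady-state peak Cmax,ss = C₀·R ≈ 11.538 × 1.7921 ≈ 20.677 mg/L.
Peak 20.7 mg/L vs MTC 12 mg/L: exceeds toxic threshold.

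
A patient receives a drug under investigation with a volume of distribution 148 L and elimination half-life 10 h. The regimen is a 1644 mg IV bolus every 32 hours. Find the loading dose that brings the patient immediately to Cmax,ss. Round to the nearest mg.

1845 mg

f = (1/2)^(32/10) ≈ 0.108819; accumulation ratio R = 1/(1−f) ≈ 1.12211.
Loading dose to hit Cmax,ss on first dose: D_load = D_maint·R ≈ 1644 × 1.12211 ≈ 1844.75 mg.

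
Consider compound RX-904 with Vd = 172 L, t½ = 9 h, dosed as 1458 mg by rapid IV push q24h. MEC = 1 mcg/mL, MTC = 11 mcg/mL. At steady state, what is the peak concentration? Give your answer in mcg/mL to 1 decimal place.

k = ln2/t½ = ln2/9 ≈ 0.077016 h⁻¹; fraction remaining f = e^(−kτ) = e^(−0.077016×24) ≈ 0.1575.
At steady state, accumulation factor R = 1/(1 − e^(−kτ)) ≈ 1.1869.
Single-dose peak C₀ = D/Vd = 1458/172 ≈ 8.477 mcg/mL.
Cmax,ss = C₀/(1 − f) ≈ 8.477/0.8425 ≈ 10.062 mcg/mL.
Peak 10.1 mcg/mL vs MTC 11 mcg/mL: below toxic threshold.

10.1 mcg/mL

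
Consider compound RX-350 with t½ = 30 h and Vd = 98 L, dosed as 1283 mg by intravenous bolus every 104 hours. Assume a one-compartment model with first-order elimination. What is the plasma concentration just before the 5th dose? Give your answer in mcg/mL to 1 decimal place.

1.3 mcg/mL

f = (1/2)^(τ/t½) = (1/2)^(104/30) ≈ 0.0905.
C₀ = D/Vd = 1283/98 ≈ 13.092 mcg/mL.
Before the 5th dose, 4 doses have been given. Superposition: Cmin = C₀·(f + f² + … + f^4).
≈ 13.092 × (0.0905 + 0.0082 + 0.0007 + 0.0001) ≈ 13.092 × 0.0995 ≈ 1.303 mcg/mL.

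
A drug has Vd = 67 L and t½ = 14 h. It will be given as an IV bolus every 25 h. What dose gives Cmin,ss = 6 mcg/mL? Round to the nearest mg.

984 mg

τ/t½ = 25/14 ≈ 1.7857, so f = (1/2)^(25/14) ≈ 0.290032.
Cmin,ss = (D/Vd)·f/(1−f), so D = Cmin,ss·Vd·(1−f)/f.
D = 6 × 67 × (1−f)/f ≈ 6 × 67 × 2.44790 ≈ 984.06 mg.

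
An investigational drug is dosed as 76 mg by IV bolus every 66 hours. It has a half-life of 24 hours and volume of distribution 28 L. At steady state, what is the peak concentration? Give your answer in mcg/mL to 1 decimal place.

τ/t½ = 66/24 ≈ 2.75, so fraction remaining f = (1/2)^(66/24) ≈ 0.1487.
At steady state, accumulation factor R = 1/(1 − e^(−kτ)) ≈ 1.1747.
Each bolus raises the concentration by D/Vd = 76/28 ≈ 2.714 mcg/mL.
Steady-state peak Cmax,ss = C₀·R ≈ 2.714 × 1.1747 ≈ 3.188 mcg/mL.

3.2 mcg/mL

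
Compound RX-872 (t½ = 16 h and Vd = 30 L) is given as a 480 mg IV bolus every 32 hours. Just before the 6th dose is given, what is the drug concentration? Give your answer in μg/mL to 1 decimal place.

f = (1/2)^(τ/t½) = (1/2)^(32/16) ≈ 0.2500.
C₀ = D/Vd = 480/30 ≈ 16.000 μg/mL.
Before the 6th dose, 5 doses have been given. Superposition: Cmin = C₀·(f + f² + … + f^5).
≈ 16.000 × (0.2500 + 0.0625 + 0.0156 + 0.0039 + 0.0010) ≈ 16.000 × 0.3330 ≈ 5.328 μg/mL.

5.3 μg/mL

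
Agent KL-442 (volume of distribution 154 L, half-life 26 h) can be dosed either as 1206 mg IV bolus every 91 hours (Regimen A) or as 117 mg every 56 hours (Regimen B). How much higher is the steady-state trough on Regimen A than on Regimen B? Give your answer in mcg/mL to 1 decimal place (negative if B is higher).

0.5 mcg/mL

Regimen A: f = (1/2)^(91/26) ≈ 0.0884; Cmin,ss = (1206/154)·f/(1−f) ≈ 0.759 mcg/mL.
Regimen B: f = (1/2)^(56/26) ≈ 0.2247; Cmin,ss = (117/154)·f/(1−f) ≈ 0.220 mcg/mL.
Difference ≈ 0.759 − 0.220 ≈ 0.539 mcg/mL.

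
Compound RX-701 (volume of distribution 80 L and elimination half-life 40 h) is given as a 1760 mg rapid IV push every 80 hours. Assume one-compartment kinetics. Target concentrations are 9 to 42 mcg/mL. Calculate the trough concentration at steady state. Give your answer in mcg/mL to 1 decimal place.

7.3 mcg/mL

τ = 80 h = 2 half-lives, so f = (1/2)^2 = 0.25.
At steady state, R = 1/(1 − 0.25) = 4/3.
Single-dose peak C₀ = D/Vd = 1760/80 = 22 mcg/mL.
Steady-state peak Cmax,ss = C₀·R = 22 × 4/3 ≈ 29.333 mcg/mL.
Steady-state trough Cmin,ss = Cmax,ss·f ≈ 29.333 × 0.25 ≈ 7.333 mcg/mL.
Trough 7.3 mcg/mL vs MEC 9 mcg/mL: subtherapeutic.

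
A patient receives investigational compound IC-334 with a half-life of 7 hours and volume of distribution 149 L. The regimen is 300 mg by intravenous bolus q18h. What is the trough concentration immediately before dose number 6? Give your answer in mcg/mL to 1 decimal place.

0.4 mcg/mL

f = (1/2)^(τ/t½) = (1/2)^(18/7) ≈ 0.1682.
C₀ = D/Vd = 300/149 ≈ 2.013 mcg/mL.
Before the 6th dose, 5 doses have been given. Superposition: Cmin = C₀·(f + f² + … + f^5).
≈ 2.013 × (0.1682 + 0.0283 + 0.0048 + 0.0008 + 0.0001) ≈ 2.013 × 0.2022 ≈ 0.407 mcg/mL.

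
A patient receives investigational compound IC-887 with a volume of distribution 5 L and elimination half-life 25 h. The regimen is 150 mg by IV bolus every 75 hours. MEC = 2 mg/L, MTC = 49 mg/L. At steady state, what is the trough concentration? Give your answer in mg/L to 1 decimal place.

4.3 mg/L

The dosing interval is 3 half-lives, so f = 2^(−3) = 0.125.
At steady state, R = 1/(1 − 0.125) = 8/7.
Single-dose peak C₀ = D/Vd = 150/5 = 30 mg/L.
Steady-state peak Cmax,ss = C₀·R = 30 × 8/7 ≈ 34.286 mg/L.
Steady-state trough Cmin,ss = Cmax,ss·f ≈ 34.286 × 0.125 ≈ 4.286 mg/L.
Trough 4.3 mg/L vs MEC 2 mg/L: adequate.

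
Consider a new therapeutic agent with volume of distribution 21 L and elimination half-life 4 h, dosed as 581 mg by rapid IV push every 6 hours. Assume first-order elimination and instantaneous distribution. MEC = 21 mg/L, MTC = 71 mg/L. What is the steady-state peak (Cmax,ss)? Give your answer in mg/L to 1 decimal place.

τ/t½ = 6/4 ≈ 1.5, so fraction remaining f = (1/2)^(6/4) ≈ 0.3536.
At steady state, accumulation factor R = 1/(1 − e^(−kτ)) ≈ 1.5470.
Single-dose peak C₀ = D/Vd = 581/21 ≈ 27.667 mg/L.
Steady-state peak Cmax,ss = C₀·R ≈ 27.667 × 1.5470 ≈ 42.801 mg/L.
Peak 42.8 mg/L vs MTC 71 mg/L: below toxic threshold.

42.8 mg/L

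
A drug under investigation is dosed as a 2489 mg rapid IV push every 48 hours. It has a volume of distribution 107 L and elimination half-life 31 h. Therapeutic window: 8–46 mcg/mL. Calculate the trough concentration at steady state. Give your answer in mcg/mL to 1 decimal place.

Over one 48-h interval, 48/31 ≈ 1.5484 half-lives elapse, leaving f ≈ 0.3419 of each dose.
Accumulation ratio R = 1/(1 − f) ≈ 1/0.6581 ≈ 1.5195.
Single-dose peak C₀ = D/Vd = 2489/107 ≈ 23.262 mcg/mL.
Steady-state peak Cmax,ss = C₀·R ≈ 23.262 × 1.5195 ≈ 35.347 mcg/mL.
Steady-state trough Cmin,ss = Cmax,ss·f ≈ 35.347 × 0.3419 ≈ 12.085 mcg/mL.
Trough 12.1 mcg/mL vs MEC 8 mcg/mL: adequate.

12.1 mcg/mL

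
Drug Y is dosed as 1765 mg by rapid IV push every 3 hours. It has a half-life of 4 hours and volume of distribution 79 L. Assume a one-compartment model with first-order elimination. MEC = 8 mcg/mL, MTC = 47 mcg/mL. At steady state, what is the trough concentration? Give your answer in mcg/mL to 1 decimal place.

32.8 mcg/mL

Over one 3-h interval, 3/4 ≈ 0.75 half-lives elapse, leaving f ≈ 0.5946 of each dose.
At steady state, accumulation factor R = 1/(1 − e^(−kτ)) ≈ 2.4667.
Each bolus raises the concentration by D/Vd = 1765/79 ≈ 22.342 mcg/mL.
Steady-state peak Cmax,ss = C₀·R ≈ 22.342 × 2.4667 ≈ 55.111 mcg/mL.
Steady-state trough Cmin,ss = Cmax,ss·f ≈ 55.111 × 0.5946 ≈ 32.769 mcg/mL.
Trough 32.8 mcg/mL vs MEC 8 mcg/mL: adequate.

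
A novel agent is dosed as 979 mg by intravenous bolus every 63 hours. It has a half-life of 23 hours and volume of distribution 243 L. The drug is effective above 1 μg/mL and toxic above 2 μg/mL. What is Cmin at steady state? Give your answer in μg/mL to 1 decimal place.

0.7 μg/mL

k = ln2/t½ = ln2/23 ≈ 0.030137 h⁻¹; fraction remaining f = e^(−kτ) = e^(−0.030137×63) ≈ 0.1498.
Accumulation ratio R = 1/(1 − f) ≈ 1/0.8502 ≈ 1.1762.
Single-dose peak C₀ = D/Vd = 979/243 ≈ 4.029 μg/mL.
Steady-state peak Cmax,ss = C₀·R ≈ 4.029 × 1.1762 ≈ 4.739 μg/mL.
Steady-state trough Cmin,ss = Cmax,ss·f ≈ 4.739 × 0.1498 ≈ 0.710 μg/mL.
Trough 0.7 μg/mL vs MEC 1 μg/mL: subtherapeutic.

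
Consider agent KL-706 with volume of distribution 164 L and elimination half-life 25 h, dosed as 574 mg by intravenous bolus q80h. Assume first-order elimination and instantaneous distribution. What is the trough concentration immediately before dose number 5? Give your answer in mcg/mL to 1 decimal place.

0.4 mcg/mL

f = (1/2)^(τ/t½) = (1/2)^(80/25) ≈ 0.1088.
C₀ = D/Vd = 574/164 ≈ 3.500 mcg/mL.
Before the 5th dose, 4 doses have been given. Superposition: Cmin = C₀·(f + f² + … + f^4).
≈ 3.500 × (0.1088 + 0.0118 + 0.0013 + 0.0001) ≈ 3.500 × 0.1220 ≈ 0.427 mcg/mL.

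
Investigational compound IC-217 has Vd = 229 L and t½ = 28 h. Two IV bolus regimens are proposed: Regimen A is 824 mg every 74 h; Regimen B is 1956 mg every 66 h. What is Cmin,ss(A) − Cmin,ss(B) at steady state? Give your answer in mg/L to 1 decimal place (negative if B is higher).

-1.4 mg/L

Regimen A: f = (1/2)^(74/28) ≈ 0.1601; Cmin,ss = (824/229)·f/(1−f) ≈ 0.686 mg/L.
Regimen B: f = (1/2)^(66/28) ≈ 0.1952; Cmin,ss = (1956/229)·f/(1−f) ≈ 2.072 mg/L.
Difference ≈ 0.686 − 2.072 ≈ -1.386 mg/L.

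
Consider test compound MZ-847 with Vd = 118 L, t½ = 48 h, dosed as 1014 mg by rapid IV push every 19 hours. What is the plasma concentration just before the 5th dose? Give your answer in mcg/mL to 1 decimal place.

18.1 mcg/mL

f = (1/2)^(τ/t½) = (1/2)^(19/48) ≈ 0.7601.
C₀ = D/Vd = 1014/118 ≈ 8.593 mcg/mL.
Before the 5th dose, 4 doses have been given. Superposition: Cmin = C₀·(f + f² + … + f^4).
≈ 8.593 × (0.7601 + 0.5778 + 0.4391 + 0.3338) ≈ 8.593 × 2.1108 ≈ 18.138 mcg/mL.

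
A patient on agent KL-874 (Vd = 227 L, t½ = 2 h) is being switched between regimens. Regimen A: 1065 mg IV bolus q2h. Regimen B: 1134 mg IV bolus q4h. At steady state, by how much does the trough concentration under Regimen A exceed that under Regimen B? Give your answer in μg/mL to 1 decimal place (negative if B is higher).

Regimen A: f = (1/2)^(2/2) ≈ 0.5000; Cmin,ss = (1065/227)·f/(1−f) ≈ 4.692 μg/mL.
Regimen B: f = (1/2)^(4/2) ≈ 0.2500; Cmin,ss = (1134/227)·f/(1−f) ≈ 1.665 μg/mL.
Difference ≈ 4.692 − 1.665 ≈ 3.027 μg/mL.

3.0 μg/mL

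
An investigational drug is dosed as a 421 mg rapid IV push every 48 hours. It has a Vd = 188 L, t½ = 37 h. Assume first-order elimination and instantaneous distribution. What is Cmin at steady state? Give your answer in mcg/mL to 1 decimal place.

Over one 48-h interval, 48/37 ≈ 1.2973 half-lives elapse, leaving f ≈ 0.4069 of each dose.
Accumulation ratio R = 1/(1 − f) ≈ 1/0.5931 ≈ 1.6861.
Each bolus raises the concentration by D/Vd = 421/188 ≈ 2.239 mcg/mL.
Steady-state peak Cmax,ss = C₀·R ≈ 2.239 × 1.6861 ≈ 3.775 mcg/mL.
One interval later, Cmin,ss = Cmax,ss·e^(−kτ) ≈ 3.775 × 0.4069 ≈ 1.536 mcg/mL.

1.5 mcg/mL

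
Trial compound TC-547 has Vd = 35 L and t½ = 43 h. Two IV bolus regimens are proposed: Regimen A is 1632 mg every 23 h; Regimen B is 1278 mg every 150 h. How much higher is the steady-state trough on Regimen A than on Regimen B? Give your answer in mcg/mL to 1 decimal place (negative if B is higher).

Regimen A: f = (1/2)^(23/43) ≈ 0.6902; Cmin,ss = (1632/35)·f/(1−f) ≈ 103.883 mcg/mL.
Regimen B: f = (1/2)^(150/43) ≈ 0.0891; Cmin,ss = (1278/35)·f/(1−f) ≈ 3.572 mcg/mL.
Difference ≈ 103.883 − 3.572 ≈ 100.311 mcg/mL.

100.3 mcg/mL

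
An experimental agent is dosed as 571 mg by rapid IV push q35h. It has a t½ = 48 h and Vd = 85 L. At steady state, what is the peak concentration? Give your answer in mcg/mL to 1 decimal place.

Over one 35-h interval, 35/48 ≈ 0.72917 half-lives elapse, leaving f ≈ 0.6033 of each dose.
At steady state, accumulation factor R = 1/(1 − e^(−kτ)) ≈ 2.5208.
Each bolus raises the concentration by D/Vd = 571/85 ≈ 6.718 mcg/mL.
Steady-state peak Cmax,ss = C₀·R ≈ 6.718 × 2.5208 ≈ 16.935 mcg/mL.

16.9 mcg/mL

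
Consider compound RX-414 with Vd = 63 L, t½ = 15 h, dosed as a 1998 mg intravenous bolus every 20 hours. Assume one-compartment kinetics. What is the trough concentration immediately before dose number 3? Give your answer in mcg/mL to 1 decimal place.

f = (1/2)^(τ/t½) = (1/2)^(20/15) ≈ 0.3969.
C₀ = D/Vd = 1998/63 ≈ 31.714 mcg/mL.
Before the 3rd dose, 2 doses have been given. Superposition: Cmin = C₀·(f + f²).
≈ 31.714 × (0.3969 + 0.1575) ≈ 31.714 × 0.5544 ≈ 17.582 mcg/mL.

17.6 mcg/mL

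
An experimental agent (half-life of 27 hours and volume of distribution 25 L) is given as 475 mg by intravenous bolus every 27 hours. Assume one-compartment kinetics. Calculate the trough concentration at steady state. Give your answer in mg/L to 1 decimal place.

19.0 mg/L

The dosing interval is 1 half-life, so f = 2^(−1) = 0.5.
Accumulation ratio R = 1/(1 − f) = 1/0.5 = 2/1.
Single-dose peak C₀ = D/Vd = 475/25 = 19 mg/L.
Steady-state peak Cmax,ss = C₀·R = 19 × 2/1 ≈ 38.000 mg/L.
Steady-state trough Cmin,ss = Cmax,ss·f ≈ 38.000 × 0.5 ≈ 19.000 mg/L.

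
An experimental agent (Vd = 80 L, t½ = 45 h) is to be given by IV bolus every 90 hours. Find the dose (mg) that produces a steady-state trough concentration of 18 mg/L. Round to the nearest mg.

τ/t½ = 90/45 ≈ 2, so f = (1/2)^(90/45) ≈ 0.250000.
Cmin,ss = (D/Vd)·f/(1−f), so D = Cmin,ss·Vd·(1−f)/f.
D = 18 × 80 × (1−f)/f ≈ 18 × 80 × 3.00000 ≈ 4320.00 mg.

4320 mg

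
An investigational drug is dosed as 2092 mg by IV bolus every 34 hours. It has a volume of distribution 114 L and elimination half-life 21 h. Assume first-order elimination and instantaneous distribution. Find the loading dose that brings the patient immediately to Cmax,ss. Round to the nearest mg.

3102 mg

f = (1/2)^(34/21) ≈ 0.325550; accumulation ratio R = 1/(1−f) ≈ 1.48269.
Loading dose to hit Cmax,ss on first dose: D_load = D_maint·R ≈ 2092 × 1.48269 ≈ 3101.79 mg.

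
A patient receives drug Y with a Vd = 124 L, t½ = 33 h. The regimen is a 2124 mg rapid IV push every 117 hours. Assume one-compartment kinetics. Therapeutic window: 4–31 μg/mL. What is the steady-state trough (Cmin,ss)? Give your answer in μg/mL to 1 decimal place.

1.6 μg/mL

τ/t½ = 117/33 ≈ 3.5455, so fraction remaining f = (1/2)^(117/33) ≈ 0.0856.
Accumulation ratio R = 1/(1 − f) ≈ 1/0.9144 ≈ 1.0936.
Single-dose peak C₀ = D/Vd = 2124/124 ≈ 17.129 μg/mL.
Cmax,ss = C₀/(1 − f) ≈ 17.129/0.9144 ≈ 18.733 μg/mL.
One interval later, Cmin,ss = Cmax,ss·e^(−kτ) ≈ 18.733 × 0.0856 ≈ 1.604 μg/mL.
Trough 1.6 μg/mL vs MEC 4 μg/mL: subtherapeutic.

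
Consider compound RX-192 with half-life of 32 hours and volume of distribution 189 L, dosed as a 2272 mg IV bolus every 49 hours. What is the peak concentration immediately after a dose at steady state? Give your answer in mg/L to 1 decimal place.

18.4 mg/L

Over one 49-h interval, 49/32 ≈ 1.5312 half-lives elapse, leaving f ≈ 0.3460 of each dose.
Accumulation ratio R = 1/(1 − f) ≈ 1/0.6540 ≈ 1.5291.
Each bolus raises the concentration by D/Vd = 2272/189 ≈ 12.021 mg/L.
Steady-state peak Cmax,ss = C₀·R ≈ 12.021 × 1.5291 ≈ 18.381 mg/L.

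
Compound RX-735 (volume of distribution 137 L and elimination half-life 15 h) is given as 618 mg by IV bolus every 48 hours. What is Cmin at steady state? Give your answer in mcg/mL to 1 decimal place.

τ/t½ = 48/15 ≈ 3.2, so fraction remaining f = (1/2)^(48/15) ≈ 0.1088.
At steady state, accumulation factor R = 1/(1 − e^(−kτ)) ≈ 1.1221.
Single-dose peak C₀ = D/Vd = 618/137 ≈ 4.511 mcg/mL.
Steady-state peak Cmax,ss = C₀·R ≈ 4.511 × 1.1221 ≈ 5.062 mcg/mL.
One interval later, Cmin,ss = Cmax,ss·e^(−kτ) ≈ 5.062 × 0.1088 ≈ 0.551 mcg/mL.

0.6 mcg/mL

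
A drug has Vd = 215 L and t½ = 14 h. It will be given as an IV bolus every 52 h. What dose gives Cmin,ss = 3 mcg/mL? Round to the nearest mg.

τ/t½ = 52/14 ≈ 3.7143, so f = (1/2)^(52/14) ≈ 0.076188.
Cmin,ss = (D/Vd)·f/(1−f), so D = Cmin,ss·Vd·(1−f)/f.
D = 3 × 215 × (1−f)/f ≈ 3 × 215 × 12.12543 ≈ 7820.90 mg.

7821 mg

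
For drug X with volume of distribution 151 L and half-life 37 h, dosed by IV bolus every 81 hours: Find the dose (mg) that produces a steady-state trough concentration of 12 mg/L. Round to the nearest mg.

τ/t½ = 81/37 ≈ 2.1892, so f = (1/2)^(81/37) ≈ 0.219275.
Cmin,ss = (D/Vd)·f/(1−f), so D = Cmin,ss·Vd·(1−f)/f.
D = 12 × 151 × (1−f)/f ≈ 12 × 151 × 3.56048 ≈ 6451.59 mg.

6452 mg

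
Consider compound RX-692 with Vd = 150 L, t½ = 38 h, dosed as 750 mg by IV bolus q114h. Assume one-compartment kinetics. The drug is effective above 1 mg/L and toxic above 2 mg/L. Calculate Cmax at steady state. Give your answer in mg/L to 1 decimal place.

5.7 mg/L

τ = 114 h = 3 half-lives, so f = (1/2)^3 = 0.125.
At steady state, R = 1/(1 − 0.125) = 8/7.
Single-dose peak C₀ = D/Vd = 750/150 = 5 mg/L.
Steady-state peak Cmax,ss = C₀·R = 5 × 8/7 ≈ 5.714 mg/L.
Peak 5.7 mg/L vs MTC 2 mg/L: exceeds toxic threshold.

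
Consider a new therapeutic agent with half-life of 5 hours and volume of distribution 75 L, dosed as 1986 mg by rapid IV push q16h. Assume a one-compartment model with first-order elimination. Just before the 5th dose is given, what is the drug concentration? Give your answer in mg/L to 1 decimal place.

f = (1/2)^(τ/t½) = (1/2)^(16/5) ≈ 0.1088.
C₀ = D/Vd = 1986/75 ≈ 26.480 mg/L.
Before the 5th dose, 4 doses have been given. Superposition: Cmin = C₀·(f + f² + … + f^4).
≈ 26.480 × (0.1088 + 0.0118 + 0.0013 + 0.0001) ≈ 26.480 × 0.1220 ≈ 3.231 mg/L.

3.2 mg/L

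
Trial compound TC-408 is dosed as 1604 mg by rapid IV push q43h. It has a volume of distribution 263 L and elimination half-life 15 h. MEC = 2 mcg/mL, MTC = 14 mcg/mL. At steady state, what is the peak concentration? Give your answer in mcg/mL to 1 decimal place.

τ/t½ = 43/15 ≈ 2.8667, so fraction remaining f = (1/2)^(43/15) ≈ 0.1371.
At steady state, accumulation factor R = 1/(1 − e^(−kτ)) ≈ 1.1589.
Single-dose peak C₀ = D/Vd = 1604/263 ≈ 6.099 mcg/mL.
Steady-state peak Cmax,ss = C₀·R ≈ 6.099 × 1.1589 ≈ 7.068 mcg/mL.
Peak 7.1 mcg/mL vs MTC 14 mcg/mL: below toxic threshold.

7.1 mcg/mL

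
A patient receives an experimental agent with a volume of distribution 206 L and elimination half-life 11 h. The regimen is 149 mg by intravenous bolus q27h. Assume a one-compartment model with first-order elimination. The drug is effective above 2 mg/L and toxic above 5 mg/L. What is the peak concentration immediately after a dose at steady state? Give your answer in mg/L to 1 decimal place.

k = ln2/t½ = ln2/11 ≈ 0.063013 h⁻¹; fraction remaining f = e^(−kτ) = e^(−0.063013×27) ≈ 0.1824.
Accumulation ratio R = 1/(1 − f) ≈ 1/0.8176 ≈ 1.2231.
Each bolus raises the concentration by D/Vd = 149/206 ≈ 0.723 mg/L.
Steady-state peak Cmax,ss = C₀·R ≈ 0.723 × 1.2231 ≈ 0.884 mg/L.
Peak 0.9 mg/L vs MTC 5 mg/L: below toxic threshold.

0.9 mg/L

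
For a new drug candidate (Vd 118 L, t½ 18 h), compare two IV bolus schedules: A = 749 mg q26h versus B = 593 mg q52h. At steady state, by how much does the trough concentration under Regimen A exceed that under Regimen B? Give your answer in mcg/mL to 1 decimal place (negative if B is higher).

2.9 mcg/mL

Regimen A: f = (1/2)^(26/18) ≈ 0.3674; Cmin,ss = (749/118)·f/(1−f) ≈ 3.686 mcg/mL.
Regimen B: f = (1/2)^(52/18) ≈ 0.1350; Cmin,ss = (593/118)·f/(1−f) ≈ 0.784 mcg/mL.
Difference ≈ 3.686 − 0.784 ≈ 2.902 mcg/mL.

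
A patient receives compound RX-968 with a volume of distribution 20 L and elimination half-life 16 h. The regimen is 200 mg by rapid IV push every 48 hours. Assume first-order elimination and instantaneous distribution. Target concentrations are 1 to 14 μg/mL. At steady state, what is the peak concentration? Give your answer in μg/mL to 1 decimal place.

11.4 μg/mL

τ = 48 h = 3 half-lives, so f = (1/2)^3 = 0.125.
At steady state, R = 1/(1 − 0.125) = 8/7.
Single-dose peak C₀ = D/Vd = 200/20 = 10 μg/mL.
Steady-state peak Cmax,ss = C₀·R = 10 × 8/7 ≈ 11.429 μg/mL.
Peak 11.4 μg/mL vs MTC 14 μg/mL: below toxic threshold.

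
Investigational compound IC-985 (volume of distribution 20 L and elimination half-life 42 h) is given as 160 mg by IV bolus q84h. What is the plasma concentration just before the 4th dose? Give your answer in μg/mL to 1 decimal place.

f = (1/2)^(τ/t½) = (1/2)^(84/42) ≈ 0.2500.
C₀ = D/Vd = 160/20 ≈ 8.000 μg/mL.
Before the 4th dose, 3 doses have been given. Superposition: Cmin = C₀·(f + f² + … + f^3).
≈ 8.000 × (0.2500 + 0.0625 + 0.0156) ≈ 8.000 × 0.3281 ≈ 2.625 μg/mL.

2.6 μg/mL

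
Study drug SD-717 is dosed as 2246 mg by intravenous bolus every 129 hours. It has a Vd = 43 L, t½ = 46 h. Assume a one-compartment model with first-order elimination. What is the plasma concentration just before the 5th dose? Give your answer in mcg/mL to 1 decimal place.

8.7 mcg/mL

f = (1/2)^(τ/t½) = (1/2)^(129/46) ≈ 0.1432.
C₀ = D/Vd = 2246/43 ≈ 52.233 mcg/mL.
Before the 5th dose, 4 doses have been given. Superposition: Cmin = C₀·(f + f² + … + f^4).
≈ 52.233 × (0.1432 + 0.0205 + 0.0029 + 0.0004) ≈ 52.233 × 0.1670 ≈ 8.723 mcg/mL.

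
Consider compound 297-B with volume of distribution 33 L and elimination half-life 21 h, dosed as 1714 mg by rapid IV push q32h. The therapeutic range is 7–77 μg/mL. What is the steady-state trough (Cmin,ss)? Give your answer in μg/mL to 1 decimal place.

27.7 μg/mL

Over one 32-h interval, 32/21 ≈ 1.5238 half-lives elapse, leaving f ≈ 0.3478 of each dose.
Each bolus raises the concentration by D/Vd = 1714/33 ≈ 51.939 μg/mL.
Steady-state trough Cmin,ss = C₀·f/(1−f) ≈ 51.939 × 0.3478/0.6522 ≈ 27.698 μg/mL.
Trough 27.7 μg/mL vs MEC 7 μg/mL: adequate.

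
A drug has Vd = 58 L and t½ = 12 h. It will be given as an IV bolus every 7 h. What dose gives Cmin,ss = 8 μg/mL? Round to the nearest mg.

τ/t½ = 7/12 ≈ 0.58333, so f = (1/2)^(7/12) ≈ 0.667420.
Cmin,ss = (D/Vd)·f/(1−f), so D = Cmin,ss·Vd·(1−f)/f.
D = 8 × 58 × (1−f)/f ≈ 8 × 58 × 0.49831 ≈ 231.22 mg.

231 mg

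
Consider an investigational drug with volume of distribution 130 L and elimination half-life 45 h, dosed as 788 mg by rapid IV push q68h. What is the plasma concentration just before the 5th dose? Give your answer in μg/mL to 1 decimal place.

f = (1/2)^(τ/t½) = (1/2)^(68/45) ≈ 0.3508.
C₀ = D/Vd = 788/130 ≈ 6.062 μg/mL.
Before the 5th dose, 4 doses have been given. Superposition: Cmin = C₀·(f + f² + … + f^4).
≈ 6.062 × (0.3508 + 0.1231 + 0.0432 + 0.0151) ≈ 6.062 × 0.5322 ≈ 3.226 μg/mL.

3.2 μg/mL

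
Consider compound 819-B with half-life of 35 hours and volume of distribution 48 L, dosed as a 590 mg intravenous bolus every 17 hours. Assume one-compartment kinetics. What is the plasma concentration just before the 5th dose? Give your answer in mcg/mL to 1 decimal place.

f = (1/2)^(τ/t½) = (1/2)^(17/35) ≈ 0.7141.
C₀ = D/Vd = 590/48 ≈ 12.292 mcg/mL.
Before the 5th dose, 4 doses have been given. Superposition: Cmin = C₀·(f + f² + … + f^4).
≈ 12.292 × (0.7141 + 0.5099 + 0.3641 + 0.2600) ≈ 12.292 × 1.8481 ≈ 22.717 mcg/mL.

22.7 mcg/mL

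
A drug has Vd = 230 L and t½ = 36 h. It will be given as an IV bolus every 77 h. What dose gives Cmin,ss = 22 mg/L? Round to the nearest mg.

τ/t½ = 77/36 ≈ 2.1389, so f = (1/2)^(77/36) ≈ 0.227055.
Cmin,ss = (D/Vd)·f/(1−f), so D = Cmin,ss·Vd·(1−f)/f.
D = 22 × 230 × (1−f)/f ≈ 22 × 230 × 3.40422 ≈ 17225.35 mg.

17225 mg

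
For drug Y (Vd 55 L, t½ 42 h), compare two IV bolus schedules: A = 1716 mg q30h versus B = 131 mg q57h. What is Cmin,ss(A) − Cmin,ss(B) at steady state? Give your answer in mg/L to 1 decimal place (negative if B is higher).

47.2 mg/L

Regimen A: f = (1/2)^(30/42) ≈ 0.6095; Cmin,ss = (1716/55)·f/(1−f) ≈ 48.698 mg/L.
Regimen B: f = (1/2)^(57/42) ≈ 0.3904; Cmin,ss = (131/55)·f/(1−f) ≈ 1.525 mg/L.
Difference ≈ 48.698 − 1.525 ≈ 47.173 mg/L.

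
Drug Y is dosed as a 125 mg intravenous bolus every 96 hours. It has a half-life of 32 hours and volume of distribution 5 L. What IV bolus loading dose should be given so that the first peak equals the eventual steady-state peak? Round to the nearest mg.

143 mg

f = (1/2)^(96/32) ≈ 0.125000; accumulation ratio R = 1/(1−f) ≈ 1.14286.
Loading dose to hit Cmax,ss on first dose: D_load = D_maint·R ≈ 125 × 1.14286 ≈ 142.86 mg.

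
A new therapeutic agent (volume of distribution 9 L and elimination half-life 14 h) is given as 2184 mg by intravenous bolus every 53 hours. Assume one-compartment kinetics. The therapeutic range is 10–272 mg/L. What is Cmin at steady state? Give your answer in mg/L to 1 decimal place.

k = ln2/t½ = ln2/14 ≈ 0.049511 h⁻¹; fraction remaining f = e^(−kτ) = e^(−0.049511×53) ≈ 0.0725.
At steady state, accumulation factor R = 1/(1 − e^(−kτ)) ≈ 1.0782.
Each bolus raises the concentration by D/Vd = 2184/9 ≈ 242.667 mg/L.
Steady-state peak Cmax,ss = C₀·R ≈ 242.667 × 1.0782 ≈ 261.644 mg/L.
Steady-state trough Cmin,ss = Cmax,ss·f ≈ 261.644 × 0.0725 ≈ 18.969 mg/L.
Trough 19.0 mg/L vs MEC 10 mg/L: adequate.

19.0 mg/L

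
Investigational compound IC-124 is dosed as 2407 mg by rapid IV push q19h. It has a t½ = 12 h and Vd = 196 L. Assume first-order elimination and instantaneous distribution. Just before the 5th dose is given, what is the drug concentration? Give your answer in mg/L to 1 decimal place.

6.1 mg/L

f = (1/2)^(τ/t½) = (1/2)^(19/12) ≈ 0.3337.
C₀ = D/Vd = 2407/196 ≈ 12.281 mg/L.
Before the 5th dose, 4 doses have been given. Superposition: Cmin = C₀·(f + f² + … + f^4).
≈ 12.281 × (0.3337 + 0.1114 + 0.0372 + 0.0124) ≈ 12.281 × 0.4947 ≈ 6.075 mg/L.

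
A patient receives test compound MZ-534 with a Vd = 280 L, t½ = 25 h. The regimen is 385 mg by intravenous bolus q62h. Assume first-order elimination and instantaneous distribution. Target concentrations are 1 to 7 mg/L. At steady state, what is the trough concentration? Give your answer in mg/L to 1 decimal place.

0.3 mg/L

Over one 62-h interval, 62/25 ≈ 2.48 half-lives elapse, leaving f ≈ 0.1792 of each dose.
At steady state, accumulation factor R = 1/(1 − e^(−kτ)) ≈ 1.2183.
Single-dose peak C₀ = D/Vd = 385/280 ≈ 1.375 mg/L.
Cmax,ss = C₀/(1 − f) ≈ 1.375/0.8208 ≈ 1.675 mg/L.
Steady-state trough Cmin,ss = Cmax,ss·f ≈ 1.675 × 0.1792 ≈ 0.300 mg/L.
Trough 0.3 mg/L vs MEC 1 mg/L: subtherapeutic.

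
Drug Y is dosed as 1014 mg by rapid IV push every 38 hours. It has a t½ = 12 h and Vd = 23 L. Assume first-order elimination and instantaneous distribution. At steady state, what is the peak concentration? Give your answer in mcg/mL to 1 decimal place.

49.6 mcg/mL

Over one 38-h interval, 38/12 ≈ 3.1667 half-lives elapse, leaving f ≈ 0.1114 of each dose.
Accumulation ratio R = 1/(1 − f) ≈ 1/0.8886 ≈ 1.1254.
Single-dose peak C₀ = D/Vd = 1014/23 ≈ 44.087 mcg/mL.
Cmax,ss = C₀/(1 − f) ≈ 44.087/0.8886 ≈ 49.614 mcg/mL.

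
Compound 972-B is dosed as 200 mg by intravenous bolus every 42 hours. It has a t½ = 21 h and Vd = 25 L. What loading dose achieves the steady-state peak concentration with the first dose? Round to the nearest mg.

f = (1/2)^(42/21) ≈ 0.250000; accumulation ratio R = 1/(1−f) ≈ 1.33333.
Loading dose to hit Cmax,ss on first dose: D_load = D_maint·R ≈ 200 × 1.33333 ≈ 266.67 mg.

267 mg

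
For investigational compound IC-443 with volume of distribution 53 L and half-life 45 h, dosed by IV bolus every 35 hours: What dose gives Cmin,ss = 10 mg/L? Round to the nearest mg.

379 mg

τ/t½ = 35/45 ≈ 0.77778, so f = (1/2)^(35/45) ≈ 0.583265.
Cmin,ss = (D/Vd)·f/(1−f), so D = Cmin,ss·Vd·(1−f)/f.
D = 10 × 53 × (1−f)/f ≈ 10 × 53 × 0.71449 ≈ 378.68 mg.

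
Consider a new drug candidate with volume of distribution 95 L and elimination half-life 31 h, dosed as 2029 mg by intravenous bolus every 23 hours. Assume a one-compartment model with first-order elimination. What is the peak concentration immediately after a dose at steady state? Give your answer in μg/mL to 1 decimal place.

k = ln2/t½ = ln2/31 ≈ 0.022360 h⁻¹; fraction remaining f = e^(−kτ) = e^(−0.022360×23) ≈ 0.5979.
At steady state, accumulation factor R = 1/(1 − e^(−kτ)) ≈ 2.4869.
Each bolus raises the concentration by D/Vd = 2029/95 ≈ 21.358 μg/mL.
Steady-state peak Cmax,ss = C₀·R ≈ 21.358 × 2.4869 ≈ 53.115 μg/mL.

53.1 μg/mL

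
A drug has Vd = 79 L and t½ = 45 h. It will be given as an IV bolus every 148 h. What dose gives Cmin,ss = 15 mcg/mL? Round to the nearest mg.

τ/t½ = 148/45 ≈ 3.2889, so f = (1/2)^(148/45) ≈ 0.102317.
Cmin,ss = (D/Vd)·f/(1−f), so D = Cmin,ss·Vd·(1−f)/f.
D = 15 × 79 × (1−f)/f ≈ 15 × 79 × 8.77355 ≈ 10396.66 mg.

10397 mg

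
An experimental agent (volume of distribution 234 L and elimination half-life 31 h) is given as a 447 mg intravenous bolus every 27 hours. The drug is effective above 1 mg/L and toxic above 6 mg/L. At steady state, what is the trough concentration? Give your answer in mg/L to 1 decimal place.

2.3 mg/L

k = ln2/t½ = ln2/31 ≈ 0.022360 h⁻¹; fraction remaining f = e^(−kτ) = e^(−0.022360×27) ≈ 0.5468.
Accumulation ratio R = 1/(1 − f) ≈ 1/0.4532 ≈ 2.2065.
Each bolus raises the concentration by D/Vd = 447/234 ≈ 1.910 mg/L.
Cmax,ss = C₀/(1 − f) ≈ 1.910/0.4532 ≈ 4.214 mg/L.
One interval later, Cmin,ss = Cmax,ss·e^(−kτ) ≈ 4.214 × 0.5468 ≈ 2.304 mg/L.
Trough 2.3 mg/L vs MEC 1 mg/L: adequate.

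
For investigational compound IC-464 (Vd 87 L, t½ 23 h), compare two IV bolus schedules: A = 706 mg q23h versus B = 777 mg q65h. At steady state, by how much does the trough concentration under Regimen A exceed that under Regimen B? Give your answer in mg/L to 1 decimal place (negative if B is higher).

6.6 mg/L

Regimen A: f = (1/2)^(23/23) ≈ 0.5000; Cmin,ss = (706/87)·f/(1−f) ≈ 8.115 mg/L.
Regimen B: f = (1/2)^(65/23) ≈ 0.1410; Cmin,ss = (777/87)·f/(1−f) ≈ 1.466 mg/L.
Difference ≈ 8.115 − 1.466 ≈ 6.649 mg/L.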